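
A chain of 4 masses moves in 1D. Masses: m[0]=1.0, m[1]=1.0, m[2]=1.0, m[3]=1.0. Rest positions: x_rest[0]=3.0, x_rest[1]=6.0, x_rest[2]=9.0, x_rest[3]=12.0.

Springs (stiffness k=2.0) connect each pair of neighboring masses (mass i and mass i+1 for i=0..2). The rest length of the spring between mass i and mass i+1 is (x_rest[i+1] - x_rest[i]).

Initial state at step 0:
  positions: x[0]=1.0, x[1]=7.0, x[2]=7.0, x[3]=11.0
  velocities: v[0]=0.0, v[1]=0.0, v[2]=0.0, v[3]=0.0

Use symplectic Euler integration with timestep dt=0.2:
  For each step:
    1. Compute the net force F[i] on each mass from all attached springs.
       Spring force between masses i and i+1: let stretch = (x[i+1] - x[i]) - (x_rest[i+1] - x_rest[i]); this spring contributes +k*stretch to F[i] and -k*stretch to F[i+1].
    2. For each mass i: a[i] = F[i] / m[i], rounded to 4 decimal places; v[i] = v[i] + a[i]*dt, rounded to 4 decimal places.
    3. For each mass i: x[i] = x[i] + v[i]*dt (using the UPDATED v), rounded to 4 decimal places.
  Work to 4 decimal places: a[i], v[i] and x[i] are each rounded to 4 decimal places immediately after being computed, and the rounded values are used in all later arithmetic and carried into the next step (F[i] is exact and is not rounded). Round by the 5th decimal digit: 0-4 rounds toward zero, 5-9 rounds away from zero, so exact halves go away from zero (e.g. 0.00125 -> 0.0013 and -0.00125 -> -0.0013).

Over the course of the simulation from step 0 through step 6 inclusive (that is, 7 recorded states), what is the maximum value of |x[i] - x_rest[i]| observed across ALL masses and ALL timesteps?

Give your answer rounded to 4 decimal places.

Answer: 2.8791

Derivation:
Step 0: x=[1.0000 7.0000 7.0000 11.0000] v=[0.0000 0.0000 0.0000 0.0000]
Step 1: x=[1.2400 6.5200 7.3200 10.9200] v=[1.2000 -2.4000 1.6000 -0.4000]
Step 2: x=[1.6624 5.6816 7.8640 10.7920] v=[2.1120 -4.1920 2.7200 -0.6400]
Step 3: x=[2.1663 4.6963 8.4676 10.6698] v=[2.5197 -4.9267 3.0182 -0.6112]
Step 4: x=[2.6326 3.8103 8.9457 10.6114] v=[2.3317 -4.4302 2.3906 -0.2921]
Step 5: x=[2.9532 3.2409 9.1462 10.6597] v=[1.6028 -2.8471 1.0027 0.2416]
Step 6: x=[3.0568 3.1209 8.9954 10.8269] v=[0.5179 -0.6001 -0.7540 0.8362]
Max displacement = 2.8791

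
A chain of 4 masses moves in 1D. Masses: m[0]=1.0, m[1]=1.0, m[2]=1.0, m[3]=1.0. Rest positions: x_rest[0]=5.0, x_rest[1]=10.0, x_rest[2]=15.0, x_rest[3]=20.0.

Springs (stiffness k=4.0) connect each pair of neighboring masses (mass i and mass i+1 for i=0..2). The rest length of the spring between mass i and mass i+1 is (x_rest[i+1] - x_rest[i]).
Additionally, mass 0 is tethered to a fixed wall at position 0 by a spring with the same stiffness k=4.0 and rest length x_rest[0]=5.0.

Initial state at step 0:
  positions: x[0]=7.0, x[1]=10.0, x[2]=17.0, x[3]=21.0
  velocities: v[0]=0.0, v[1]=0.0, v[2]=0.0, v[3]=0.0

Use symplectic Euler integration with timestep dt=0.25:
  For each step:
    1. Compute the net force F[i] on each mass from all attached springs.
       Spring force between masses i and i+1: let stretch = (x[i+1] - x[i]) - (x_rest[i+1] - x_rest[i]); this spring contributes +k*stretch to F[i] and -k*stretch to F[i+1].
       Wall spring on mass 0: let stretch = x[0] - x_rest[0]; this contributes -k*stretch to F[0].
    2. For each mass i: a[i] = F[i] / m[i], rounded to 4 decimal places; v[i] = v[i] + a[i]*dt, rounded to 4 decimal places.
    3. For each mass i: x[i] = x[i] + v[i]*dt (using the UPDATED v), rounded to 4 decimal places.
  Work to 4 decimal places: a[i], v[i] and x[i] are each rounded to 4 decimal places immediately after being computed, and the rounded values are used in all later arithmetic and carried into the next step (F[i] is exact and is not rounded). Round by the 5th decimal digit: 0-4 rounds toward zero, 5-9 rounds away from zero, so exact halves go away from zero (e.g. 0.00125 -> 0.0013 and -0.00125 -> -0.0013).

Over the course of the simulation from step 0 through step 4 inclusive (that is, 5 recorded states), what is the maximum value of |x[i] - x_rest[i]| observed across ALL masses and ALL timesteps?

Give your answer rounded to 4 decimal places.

Step 0: x=[7.0000 10.0000 17.0000 21.0000] v=[0.0000 0.0000 0.0000 0.0000]
Step 1: x=[6.0000 11.0000 16.2500 21.2500] v=[-4.0000 4.0000 -3.0000 1.0000]
Step 2: x=[4.7500 12.0625 15.4375 21.5000] v=[-5.0000 4.2500 -3.2500 1.0000]
Step 3: x=[4.1406 12.1406 15.2969 21.4844] v=[-2.4375 0.3125 -0.5625 -0.0625]
Step 4: x=[4.4961 11.0078 15.9141 21.1719] v=[1.4219 -4.5312 2.4687 -1.2500]
Max displacement = 2.1406

Answer: 2.1406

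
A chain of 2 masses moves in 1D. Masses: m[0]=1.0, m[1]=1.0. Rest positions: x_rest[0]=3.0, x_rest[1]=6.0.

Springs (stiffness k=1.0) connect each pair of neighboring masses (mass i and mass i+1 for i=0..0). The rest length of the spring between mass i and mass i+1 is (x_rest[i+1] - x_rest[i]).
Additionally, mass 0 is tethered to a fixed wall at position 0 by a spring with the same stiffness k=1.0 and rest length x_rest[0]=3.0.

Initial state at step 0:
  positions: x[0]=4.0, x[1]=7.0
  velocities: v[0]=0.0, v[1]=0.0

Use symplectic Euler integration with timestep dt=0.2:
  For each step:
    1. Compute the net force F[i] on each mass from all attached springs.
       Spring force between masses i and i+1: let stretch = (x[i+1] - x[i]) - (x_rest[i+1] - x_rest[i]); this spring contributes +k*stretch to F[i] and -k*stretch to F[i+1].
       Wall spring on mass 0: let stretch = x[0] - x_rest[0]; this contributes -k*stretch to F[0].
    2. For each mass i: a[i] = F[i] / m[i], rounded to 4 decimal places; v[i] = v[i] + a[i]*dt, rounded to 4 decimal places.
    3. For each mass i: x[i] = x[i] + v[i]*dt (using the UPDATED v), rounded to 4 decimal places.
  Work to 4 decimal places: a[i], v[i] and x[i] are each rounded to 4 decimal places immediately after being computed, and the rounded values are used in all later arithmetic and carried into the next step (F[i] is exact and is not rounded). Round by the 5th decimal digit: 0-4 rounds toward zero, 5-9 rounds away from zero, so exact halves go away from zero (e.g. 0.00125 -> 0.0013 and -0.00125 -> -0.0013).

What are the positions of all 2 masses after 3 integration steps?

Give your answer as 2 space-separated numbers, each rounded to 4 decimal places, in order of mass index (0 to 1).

Step 0: x=[4.0000 7.0000] v=[0.0000 0.0000]
Step 1: x=[3.9600 7.0000] v=[-0.2000 0.0000]
Step 2: x=[3.8832 6.9984] v=[-0.3840 -0.0080]
Step 3: x=[3.7757 6.9922] v=[-0.5376 -0.0310]

Answer: 3.7757 6.9922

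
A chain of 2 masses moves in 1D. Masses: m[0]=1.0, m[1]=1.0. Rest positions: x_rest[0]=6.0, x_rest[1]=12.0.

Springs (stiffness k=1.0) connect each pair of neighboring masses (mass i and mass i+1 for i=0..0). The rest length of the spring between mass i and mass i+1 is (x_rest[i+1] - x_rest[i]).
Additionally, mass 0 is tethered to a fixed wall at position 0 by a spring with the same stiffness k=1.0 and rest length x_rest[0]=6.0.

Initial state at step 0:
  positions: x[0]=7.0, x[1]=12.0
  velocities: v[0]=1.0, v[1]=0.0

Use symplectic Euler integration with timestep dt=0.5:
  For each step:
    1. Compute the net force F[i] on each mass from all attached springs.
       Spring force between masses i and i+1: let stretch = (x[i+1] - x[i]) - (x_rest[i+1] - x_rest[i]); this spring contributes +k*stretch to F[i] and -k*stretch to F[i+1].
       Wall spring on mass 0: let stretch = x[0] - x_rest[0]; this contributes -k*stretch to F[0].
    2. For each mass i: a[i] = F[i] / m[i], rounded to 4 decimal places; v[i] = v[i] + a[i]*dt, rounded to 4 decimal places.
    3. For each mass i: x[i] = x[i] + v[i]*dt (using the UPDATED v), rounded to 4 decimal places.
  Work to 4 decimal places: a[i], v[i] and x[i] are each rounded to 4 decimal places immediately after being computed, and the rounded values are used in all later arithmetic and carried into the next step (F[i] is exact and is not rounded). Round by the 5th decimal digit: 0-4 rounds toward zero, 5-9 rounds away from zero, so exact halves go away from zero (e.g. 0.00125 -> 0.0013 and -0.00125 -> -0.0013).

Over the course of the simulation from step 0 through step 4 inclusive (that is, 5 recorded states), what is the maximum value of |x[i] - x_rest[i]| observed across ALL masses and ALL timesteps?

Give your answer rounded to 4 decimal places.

Answer: 1.2305

Derivation:
Step 0: x=[7.0000 12.0000] v=[1.0000 0.0000]
Step 1: x=[7.0000 12.2500] v=[0.0000 0.5000]
Step 2: x=[6.5625 12.6875] v=[-0.8750 0.8750]
Step 3: x=[6.0156 13.0938] v=[-1.0938 0.8125]
Step 4: x=[5.7344 13.2305] v=[-0.5625 0.2734]
Max displacement = 1.2305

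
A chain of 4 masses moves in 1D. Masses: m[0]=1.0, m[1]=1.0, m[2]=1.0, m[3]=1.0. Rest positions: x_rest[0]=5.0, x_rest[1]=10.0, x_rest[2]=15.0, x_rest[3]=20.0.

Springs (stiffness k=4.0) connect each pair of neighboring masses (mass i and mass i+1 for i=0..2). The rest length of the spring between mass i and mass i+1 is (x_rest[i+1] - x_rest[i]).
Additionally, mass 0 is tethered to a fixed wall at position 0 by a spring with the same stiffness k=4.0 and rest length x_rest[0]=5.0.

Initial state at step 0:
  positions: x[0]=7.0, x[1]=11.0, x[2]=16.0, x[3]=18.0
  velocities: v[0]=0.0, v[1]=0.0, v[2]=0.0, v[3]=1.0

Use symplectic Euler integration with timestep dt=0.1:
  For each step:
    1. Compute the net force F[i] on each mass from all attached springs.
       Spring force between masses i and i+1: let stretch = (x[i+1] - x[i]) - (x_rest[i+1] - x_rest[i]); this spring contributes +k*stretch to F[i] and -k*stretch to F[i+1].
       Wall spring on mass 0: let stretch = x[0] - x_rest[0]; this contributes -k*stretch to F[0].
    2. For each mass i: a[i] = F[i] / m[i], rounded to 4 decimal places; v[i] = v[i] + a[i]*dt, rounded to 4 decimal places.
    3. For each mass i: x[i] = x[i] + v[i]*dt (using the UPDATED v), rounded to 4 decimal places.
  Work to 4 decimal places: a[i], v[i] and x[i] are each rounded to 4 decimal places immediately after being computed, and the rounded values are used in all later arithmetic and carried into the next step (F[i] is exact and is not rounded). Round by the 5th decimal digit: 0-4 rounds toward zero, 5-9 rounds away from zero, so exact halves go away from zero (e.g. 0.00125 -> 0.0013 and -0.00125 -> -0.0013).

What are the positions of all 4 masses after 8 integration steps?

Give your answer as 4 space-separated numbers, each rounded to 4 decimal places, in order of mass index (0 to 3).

Step 0: x=[7.0000 11.0000 16.0000 18.0000] v=[0.0000 0.0000 0.0000 1.0000]
Step 1: x=[6.8800 11.0400 15.8800 18.2200] v=[-1.2000 0.4000 -1.2000 2.2000]
Step 2: x=[6.6512 11.1072 15.6600 18.5464] v=[-2.2880 0.6720 -2.2000 3.2640]
Step 3: x=[6.3346 11.1783 15.3733 18.9573] v=[-3.1661 0.7107 -2.8666 4.1094]
Step 4: x=[5.9584 11.2234 15.0622 19.4249] v=[-3.7625 0.4512 -3.1110 4.6758]
Step 5: x=[5.5544 11.2115 14.7721 19.9180] v=[-4.0399 -0.1193 -2.9014 4.9307]
Step 6: x=[5.1545 11.1157 14.5454 20.4052] v=[-3.9988 -0.9579 -2.2673 4.8723]
Step 7: x=[4.7869 10.9187 14.4159 20.8580] v=[-3.6761 -1.9705 -1.2953 4.5284]
Step 8: x=[4.4731 10.6163 14.4042 21.2532] v=[-3.1381 -3.0243 -0.1173 3.9516]

Answer: 4.4731 10.6163 14.4042 21.2532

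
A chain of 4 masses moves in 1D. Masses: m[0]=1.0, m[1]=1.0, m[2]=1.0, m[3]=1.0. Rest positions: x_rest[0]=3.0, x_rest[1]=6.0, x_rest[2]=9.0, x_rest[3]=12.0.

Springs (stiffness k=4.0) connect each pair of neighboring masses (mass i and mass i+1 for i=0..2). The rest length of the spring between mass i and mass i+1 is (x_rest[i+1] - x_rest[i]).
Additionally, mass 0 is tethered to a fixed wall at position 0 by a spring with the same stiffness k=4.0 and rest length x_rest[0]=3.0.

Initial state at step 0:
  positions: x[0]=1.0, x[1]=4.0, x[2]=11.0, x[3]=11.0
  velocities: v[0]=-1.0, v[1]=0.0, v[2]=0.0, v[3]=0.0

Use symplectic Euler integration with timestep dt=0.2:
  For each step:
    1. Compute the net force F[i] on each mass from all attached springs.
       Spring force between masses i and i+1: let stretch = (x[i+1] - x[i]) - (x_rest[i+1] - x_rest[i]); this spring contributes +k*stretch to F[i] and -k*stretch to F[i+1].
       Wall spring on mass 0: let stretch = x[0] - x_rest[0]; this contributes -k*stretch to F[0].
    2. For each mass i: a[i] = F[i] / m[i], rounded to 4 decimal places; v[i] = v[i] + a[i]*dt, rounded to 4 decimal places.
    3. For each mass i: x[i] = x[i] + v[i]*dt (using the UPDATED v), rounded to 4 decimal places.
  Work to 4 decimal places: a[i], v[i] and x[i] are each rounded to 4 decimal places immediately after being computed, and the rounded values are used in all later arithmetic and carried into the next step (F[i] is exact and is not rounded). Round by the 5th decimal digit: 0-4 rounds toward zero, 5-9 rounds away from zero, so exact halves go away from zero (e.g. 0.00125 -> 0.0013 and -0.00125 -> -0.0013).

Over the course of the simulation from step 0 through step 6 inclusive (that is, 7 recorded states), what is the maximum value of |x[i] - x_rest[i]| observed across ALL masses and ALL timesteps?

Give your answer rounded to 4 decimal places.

Answer: 2.8892

Derivation:
Step 0: x=[1.0000 4.0000 11.0000 11.0000] v=[-1.0000 0.0000 0.0000 0.0000]
Step 1: x=[1.1200 4.6400 9.8800 11.4800] v=[0.6000 3.2000 -5.6000 2.4000]
Step 2: x=[1.6240 5.5552 8.1776 12.1840] v=[2.5200 4.5760 -8.5120 3.5200]
Step 3: x=[2.4972 6.2610 6.6966 12.7270] v=[4.3658 3.5290 -7.4048 2.7149]
Step 4: x=[3.5730 6.4343 6.1108 12.7851] v=[5.3791 0.8664 -2.9290 0.2906]
Step 5: x=[4.5349 6.0980 6.6446 12.2553] v=[4.8097 -1.6814 2.6692 -2.6488]
Step 6: x=[5.0214 5.5991 7.9887 11.3078] v=[2.4323 -2.4946 6.7205 -4.7374]
Max displacement = 2.8892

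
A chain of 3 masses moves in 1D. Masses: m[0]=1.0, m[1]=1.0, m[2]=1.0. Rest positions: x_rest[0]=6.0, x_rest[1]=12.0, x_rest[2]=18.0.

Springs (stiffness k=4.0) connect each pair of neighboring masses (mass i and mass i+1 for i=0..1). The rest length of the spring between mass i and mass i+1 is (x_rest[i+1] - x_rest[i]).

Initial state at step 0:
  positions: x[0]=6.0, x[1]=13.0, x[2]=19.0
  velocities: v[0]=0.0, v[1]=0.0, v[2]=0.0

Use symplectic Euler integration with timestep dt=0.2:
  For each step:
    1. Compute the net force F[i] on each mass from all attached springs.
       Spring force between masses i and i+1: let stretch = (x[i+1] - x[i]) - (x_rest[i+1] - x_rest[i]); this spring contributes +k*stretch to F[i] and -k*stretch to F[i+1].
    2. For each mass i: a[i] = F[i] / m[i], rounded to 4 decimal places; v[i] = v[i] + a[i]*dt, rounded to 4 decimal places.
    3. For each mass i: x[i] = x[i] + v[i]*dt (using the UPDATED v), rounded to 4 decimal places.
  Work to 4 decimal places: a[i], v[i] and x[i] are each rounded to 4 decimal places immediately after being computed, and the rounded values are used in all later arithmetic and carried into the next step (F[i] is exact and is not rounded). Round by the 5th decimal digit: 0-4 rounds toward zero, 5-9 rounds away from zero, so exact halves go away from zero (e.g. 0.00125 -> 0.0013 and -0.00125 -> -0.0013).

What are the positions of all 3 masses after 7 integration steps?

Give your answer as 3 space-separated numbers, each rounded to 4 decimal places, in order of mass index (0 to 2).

Answer: 7.0738 12.8656 18.0607

Derivation:
Step 0: x=[6.0000 13.0000 19.0000] v=[0.0000 0.0000 0.0000]
Step 1: x=[6.1600 12.8400 19.0000] v=[0.8000 -0.8000 0.0000]
Step 2: x=[6.4288 12.5968 18.9744] v=[1.3440 -1.2160 -0.1280]
Step 3: x=[6.7245 12.3871 18.8884] v=[1.4784 -1.0483 -0.4301]
Step 4: x=[6.9662 12.3116 18.7222] v=[1.2085 -0.3773 -0.8311]
Step 5: x=[7.1032 12.4066 18.4903] v=[0.6848 0.4749 -1.1596]
Step 6: x=[7.1287 12.6264 18.2450] v=[0.1275 1.0991 -1.2266]
Step 7: x=[7.0738 12.8656 18.0607] v=[-0.2743 1.1958 -0.9215]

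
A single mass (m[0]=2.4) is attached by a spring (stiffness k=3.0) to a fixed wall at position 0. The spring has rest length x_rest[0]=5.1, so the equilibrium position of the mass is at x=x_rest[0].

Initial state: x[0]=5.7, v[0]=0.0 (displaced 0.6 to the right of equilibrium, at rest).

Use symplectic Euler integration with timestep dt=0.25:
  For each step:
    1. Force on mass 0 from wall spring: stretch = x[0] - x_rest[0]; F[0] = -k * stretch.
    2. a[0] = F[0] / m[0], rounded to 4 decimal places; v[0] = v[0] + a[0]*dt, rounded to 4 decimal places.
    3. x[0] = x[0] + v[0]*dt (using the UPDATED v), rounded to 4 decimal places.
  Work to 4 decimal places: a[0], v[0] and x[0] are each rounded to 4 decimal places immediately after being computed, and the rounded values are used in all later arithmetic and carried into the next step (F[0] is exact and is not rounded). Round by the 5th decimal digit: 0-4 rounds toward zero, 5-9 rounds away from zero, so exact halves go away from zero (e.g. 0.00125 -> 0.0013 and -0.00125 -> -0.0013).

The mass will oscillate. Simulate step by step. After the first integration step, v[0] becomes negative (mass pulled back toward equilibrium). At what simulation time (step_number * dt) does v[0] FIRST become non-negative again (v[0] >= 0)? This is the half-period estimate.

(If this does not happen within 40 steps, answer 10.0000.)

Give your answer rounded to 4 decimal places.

Step 0: x=[5.7000] v=[0.0000]
Step 1: x=[5.6531] v=[-0.1875]
Step 2: x=[5.5630] v=[-0.3604]
Step 3: x=[5.4367] v=[-0.5051]
Step 4: x=[5.2841] v=[-0.6103]
Step 5: x=[5.1172] v=[-0.6678]
Step 6: x=[4.9489] v=[-0.6732]
Step 7: x=[4.7924] v=[-0.6260]
Step 8: x=[4.6599] v=[-0.5299]
Step 9: x=[4.5618] v=[-0.3924]
Step 10: x=[4.5058] v=[-0.2242]
Step 11: x=[4.4962] v=[-0.0385]
Step 12: x=[4.5338] v=[0.1502]
First v>=0 after going negative at step 12, time=3.0000

Answer: 3.0000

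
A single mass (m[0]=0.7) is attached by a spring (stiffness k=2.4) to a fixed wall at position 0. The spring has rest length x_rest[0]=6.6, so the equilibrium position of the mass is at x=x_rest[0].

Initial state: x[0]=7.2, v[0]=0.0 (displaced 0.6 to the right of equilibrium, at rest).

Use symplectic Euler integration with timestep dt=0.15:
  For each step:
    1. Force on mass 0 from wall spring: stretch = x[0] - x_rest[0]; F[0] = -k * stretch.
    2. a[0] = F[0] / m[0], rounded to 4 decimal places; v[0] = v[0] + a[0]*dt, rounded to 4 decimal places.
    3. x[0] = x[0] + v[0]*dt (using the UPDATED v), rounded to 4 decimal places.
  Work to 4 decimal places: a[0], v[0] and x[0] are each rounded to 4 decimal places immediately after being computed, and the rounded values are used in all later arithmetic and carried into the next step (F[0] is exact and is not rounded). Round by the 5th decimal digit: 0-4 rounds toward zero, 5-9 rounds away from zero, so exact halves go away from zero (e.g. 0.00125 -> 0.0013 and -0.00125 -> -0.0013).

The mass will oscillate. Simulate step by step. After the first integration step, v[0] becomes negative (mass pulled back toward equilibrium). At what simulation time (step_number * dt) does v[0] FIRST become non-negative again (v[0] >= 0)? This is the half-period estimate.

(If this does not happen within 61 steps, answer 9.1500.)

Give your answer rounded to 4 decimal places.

Answer: 1.8000

Derivation:
Step 0: x=[7.2000] v=[0.0000]
Step 1: x=[7.1537] v=[-0.3086]
Step 2: x=[7.0647] v=[-0.5934]
Step 3: x=[6.9398] v=[-0.8324]
Step 4: x=[6.7887] v=[-1.0072]
Step 5: x=[6.6231] v=[-1.1043]
Step 6: x=[6.4557] v=[-1.1162]
Step 7: x=[6.2994] v=[-1.0420]
Step 8: x=[6.1663] v=[-0.8874]
Step 9: x=[6.0666] v=[-0.6644]
Step 10: x=[6.0081] v=[-0.3901]
Step 11: x=[5.9952] v=[-0.0857]
Step 12: x=[6.0290] v=[0.2253]
First v>=0 after going negative at step 12, time=1.8000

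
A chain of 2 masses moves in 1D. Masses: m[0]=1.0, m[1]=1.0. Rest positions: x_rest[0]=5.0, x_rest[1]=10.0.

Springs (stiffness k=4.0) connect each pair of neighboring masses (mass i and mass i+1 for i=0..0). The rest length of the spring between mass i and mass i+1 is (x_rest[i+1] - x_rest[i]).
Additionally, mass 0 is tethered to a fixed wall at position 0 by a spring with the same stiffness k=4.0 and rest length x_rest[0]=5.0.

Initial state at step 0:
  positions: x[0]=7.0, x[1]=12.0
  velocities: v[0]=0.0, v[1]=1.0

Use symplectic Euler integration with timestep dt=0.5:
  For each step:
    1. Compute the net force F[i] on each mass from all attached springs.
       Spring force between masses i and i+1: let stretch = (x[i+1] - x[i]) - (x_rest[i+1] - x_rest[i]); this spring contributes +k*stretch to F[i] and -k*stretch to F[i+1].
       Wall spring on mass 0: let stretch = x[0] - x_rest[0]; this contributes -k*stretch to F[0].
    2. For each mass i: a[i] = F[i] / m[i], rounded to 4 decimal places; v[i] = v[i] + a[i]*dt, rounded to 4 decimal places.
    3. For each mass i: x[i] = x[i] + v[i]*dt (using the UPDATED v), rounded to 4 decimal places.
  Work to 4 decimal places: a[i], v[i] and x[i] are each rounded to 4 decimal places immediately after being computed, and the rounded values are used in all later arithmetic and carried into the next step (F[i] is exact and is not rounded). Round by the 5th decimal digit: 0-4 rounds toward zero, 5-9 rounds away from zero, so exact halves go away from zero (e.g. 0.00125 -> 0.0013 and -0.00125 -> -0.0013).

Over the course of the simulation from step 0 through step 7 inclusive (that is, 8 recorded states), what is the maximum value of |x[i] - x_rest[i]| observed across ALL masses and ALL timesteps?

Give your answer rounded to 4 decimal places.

Answer: 2.5000

Derivation:
Step 0: x=[7.0000 12.0000] v=[0.0000 1.0000]
Step 1: x=[5.0000 12.5000] v=[-4.0000 1.0000]
Step 2: x=[5.5000 10.5000] v=[1.0000 -4.0000]
Step 3: x=[5.5000 8.5000] v=[0.0000 -4.0000]
Step 4: x=[3.0000 8.5000] v=[-5.0000 0.0000]
Step 5: x=[3.0000 8.0000] v=[0.0000 -1.0000]
Step 6: x=[5.0000 7.5000] v=[4.0000 -1.0000]
Step 7: x=[4.5000 9.5000] v=[-1.0000 4.0000]
Max displacement = 2.5000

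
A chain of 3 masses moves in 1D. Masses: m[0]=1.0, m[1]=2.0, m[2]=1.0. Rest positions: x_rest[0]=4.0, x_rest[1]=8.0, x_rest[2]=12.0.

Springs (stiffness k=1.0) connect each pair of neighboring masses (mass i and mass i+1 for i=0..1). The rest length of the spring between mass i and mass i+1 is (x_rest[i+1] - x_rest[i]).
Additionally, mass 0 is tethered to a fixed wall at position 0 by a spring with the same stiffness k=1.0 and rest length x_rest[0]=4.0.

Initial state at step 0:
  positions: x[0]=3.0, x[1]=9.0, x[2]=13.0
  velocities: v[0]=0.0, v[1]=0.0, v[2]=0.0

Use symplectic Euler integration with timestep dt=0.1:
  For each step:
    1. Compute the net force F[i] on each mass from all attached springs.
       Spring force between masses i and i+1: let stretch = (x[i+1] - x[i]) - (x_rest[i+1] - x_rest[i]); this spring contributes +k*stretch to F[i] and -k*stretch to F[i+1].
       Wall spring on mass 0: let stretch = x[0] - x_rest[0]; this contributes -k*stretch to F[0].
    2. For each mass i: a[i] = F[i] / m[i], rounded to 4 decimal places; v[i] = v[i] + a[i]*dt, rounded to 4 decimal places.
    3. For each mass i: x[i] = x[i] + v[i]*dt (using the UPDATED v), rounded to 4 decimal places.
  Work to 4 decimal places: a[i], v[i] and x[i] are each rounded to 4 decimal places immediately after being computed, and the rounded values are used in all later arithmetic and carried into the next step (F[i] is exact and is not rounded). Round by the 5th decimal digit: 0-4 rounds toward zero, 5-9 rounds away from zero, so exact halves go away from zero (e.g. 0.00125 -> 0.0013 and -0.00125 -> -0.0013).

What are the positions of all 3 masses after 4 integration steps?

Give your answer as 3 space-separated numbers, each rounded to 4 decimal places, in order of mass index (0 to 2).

Answer: 3.2896 8.9038 12.9985

Derivation:
Step 0: x=[3.0000 9.0000 13.0000] v=[0.0000 0.0000 0.0000]
Step 1: x=[3.0300 8.9900 13.0000] v=[0.3000 -0.1000 0.0000]
Step 2: x=[3.0893 8.9703 12.9999] v=[0.5930 -0.1975 -0.0010]
Step 3: x=[3.1765 8.9413 12.9995] v=[0.8722 -0.2901 -0.0040]
Step 4: x=[3.2896 8.9038 12.9985] v=[1.1310 -0.3754 -0.0098]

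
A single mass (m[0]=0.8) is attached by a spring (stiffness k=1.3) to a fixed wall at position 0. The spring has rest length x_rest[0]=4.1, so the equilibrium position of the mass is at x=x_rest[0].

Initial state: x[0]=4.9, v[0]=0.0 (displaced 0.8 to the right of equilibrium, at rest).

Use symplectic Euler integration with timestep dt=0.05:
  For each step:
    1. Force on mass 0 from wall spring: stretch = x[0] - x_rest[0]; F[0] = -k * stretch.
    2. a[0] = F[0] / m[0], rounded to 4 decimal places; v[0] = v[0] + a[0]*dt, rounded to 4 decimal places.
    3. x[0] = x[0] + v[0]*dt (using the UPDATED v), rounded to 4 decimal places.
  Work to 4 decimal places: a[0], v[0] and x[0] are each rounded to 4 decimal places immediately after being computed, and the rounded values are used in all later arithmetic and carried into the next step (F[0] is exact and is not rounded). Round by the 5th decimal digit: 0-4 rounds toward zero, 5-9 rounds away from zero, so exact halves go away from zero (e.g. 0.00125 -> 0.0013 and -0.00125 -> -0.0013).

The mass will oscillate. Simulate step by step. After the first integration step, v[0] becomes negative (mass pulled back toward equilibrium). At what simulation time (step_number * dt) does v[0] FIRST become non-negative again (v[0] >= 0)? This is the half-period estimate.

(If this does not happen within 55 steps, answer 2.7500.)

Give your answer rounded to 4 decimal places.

Step 0: x=[4.9000] v=[0.0000]
Step 1: x=[4.8968] v=[-0.0650]
Step 2: x=[4.8903] v=[-0.1297]
Step 3: x=[4.8806] v=[-0.1939]
Step 4: x=[4.8677] v=[-0.2573]
Step 5: x=[4.8517] v=[-0.3197]
Step 6: x=[4.8327] v=[-0.3808]
Step 7: x=[4.8107] v=[-0.4403]
Step 8: x=[4.7858] v=[-0.4980]
Step 9: x=[4.7581] v=[-0.5537]
Step 10: x=[4.7277] v=[-0.6072]
Step 11: x=[4.6948] v=[-0.6582]
Step 12: x=[4.6595] v=[-0.7065]
Step 13: x=[4.6219] v=[-0.7520]
Step 14: x=[4.5822] v=[-0.7944]
Step 15: x=[4.5405] v=[-0.8336]
Step 16: x=[4.4970] v=[-0.8694]
Step 17: x=[4.4519] v=[-0.9017]
Step 18: x=[4.4054] v=[-0.9303]
Step 19: x=[4.3576] v=[-0.9551]
Step 20: x=[4.3088] v=[-0.9760]
Step 21: x=[4.2592] v=[-0.9930]
Step 22: x=[4.2089] v=[-1.0059]
Step 23: x=[4.1582] v=[-1.0148]
Step 24: x=[4.1072] v=[-1.0195]
Step 25: x=[4.0562] v=[-1.0201]
Step 26: x=[4.0054] v=[-1.0165]
Step 27: x=[3.9550] v=[-1.0088]
Step 28: x=[3.9052] v=[-0.9970]
Step 29: x=[3.8561] v=[-0.9812]
Step 30: x=[3.8080] v=[-0.9614]
Step 31: x=[3.7611] v=[-0.9377]
Step 32: x=[3.7156] v=[-0.9102]
Step 33: x=[3.6717] v=[-0.8790]
Step 34: x=[3.6295] v=[-0.8442]
Step 35: x=[3.5892] v=[-0.8060]
Step 36: x=[3.5510] v=[-0.7645]
Step 37: x=[3.5150] v=[-0.7199]
Step 38: x=[3.4814] v=[-0.6724]
Step 39: x=[3.4503] v=[-0.6221]
Step 40: x=[3.4218] v=[-0.5693]
Step 41: x=[3.3961] v=[-0.5142]
Step 42: x=[3.3733] v=[-0.4570]
Step 43: x=[3.3534] v=[-0.3980]
Step 44: x=[3.3365] v=[-0.3373]
Step 45: x=[3.3227] v=[-0.2753]
Step 46: x=[3.3121] v=[-0.2121]
Step 47: x=[3.3047] v=[-0.1481]
Step 48: x=[3.3005] v=[-0.0835]
Step 49: x=[3.2996] v=[-0.0185]
Step 50: x=[3.3019] v=[0.0465]
First v>=0 after going negative at step 50, time=2.5000

Answer: 2.5000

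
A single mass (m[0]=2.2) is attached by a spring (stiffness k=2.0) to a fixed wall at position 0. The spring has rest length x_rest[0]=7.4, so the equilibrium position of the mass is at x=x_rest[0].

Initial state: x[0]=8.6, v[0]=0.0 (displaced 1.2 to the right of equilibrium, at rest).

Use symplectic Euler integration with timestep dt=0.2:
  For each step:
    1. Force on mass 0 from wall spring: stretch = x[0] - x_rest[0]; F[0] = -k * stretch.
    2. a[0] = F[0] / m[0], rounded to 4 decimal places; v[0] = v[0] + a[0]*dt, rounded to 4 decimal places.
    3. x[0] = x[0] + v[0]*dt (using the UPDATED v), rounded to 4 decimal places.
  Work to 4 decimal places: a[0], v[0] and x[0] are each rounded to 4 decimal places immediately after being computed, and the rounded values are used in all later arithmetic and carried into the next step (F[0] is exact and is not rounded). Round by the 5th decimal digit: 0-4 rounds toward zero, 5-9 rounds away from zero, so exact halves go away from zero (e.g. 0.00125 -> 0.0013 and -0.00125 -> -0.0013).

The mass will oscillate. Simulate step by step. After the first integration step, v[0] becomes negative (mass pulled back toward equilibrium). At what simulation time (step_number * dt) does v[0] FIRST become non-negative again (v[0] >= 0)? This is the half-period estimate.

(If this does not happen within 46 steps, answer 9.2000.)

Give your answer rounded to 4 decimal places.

Step 0: x=[8.6000] v=[0.0000]
Step 1: x=[8.5564] v=[-0.2182]
Step 2: x=[8.4707] v=[-0.4285]
Step 3: x=[8.3461] v=[-0.6232]
Step 4: x=[8.1871] v=[-0.7952]
Step 5: x=[7.9994] v=[-0.9383]
Step 6: x=[7.7899] v=[-1.0473]
Step 7: x=[7.5663] v=[-1.1182]
Step 8: x=[7.3366] v=[-1.1484]
Step 9: x=[7.1092] v=[-1.1369]
Step 10: x=[6.8924] v=[-1.0840]
Step 11: x=[6.6941] v=[-0.9917]
Step 12: x=[6.5214] v=[-0.8634]
Step 13: x=[6.3807] v=[-0.7037]
Step 14: x=[6.2770] v=[-0.5184]
Step 15: x=[6.2142] v=[-0.3142]
Step 16: x=[6.1945] v=[-0.0986]
Step 17: x=[6.2186] v=[0.1206]
First v>=0 after going negative at step 17, time=3.4000

Answer: 3.4000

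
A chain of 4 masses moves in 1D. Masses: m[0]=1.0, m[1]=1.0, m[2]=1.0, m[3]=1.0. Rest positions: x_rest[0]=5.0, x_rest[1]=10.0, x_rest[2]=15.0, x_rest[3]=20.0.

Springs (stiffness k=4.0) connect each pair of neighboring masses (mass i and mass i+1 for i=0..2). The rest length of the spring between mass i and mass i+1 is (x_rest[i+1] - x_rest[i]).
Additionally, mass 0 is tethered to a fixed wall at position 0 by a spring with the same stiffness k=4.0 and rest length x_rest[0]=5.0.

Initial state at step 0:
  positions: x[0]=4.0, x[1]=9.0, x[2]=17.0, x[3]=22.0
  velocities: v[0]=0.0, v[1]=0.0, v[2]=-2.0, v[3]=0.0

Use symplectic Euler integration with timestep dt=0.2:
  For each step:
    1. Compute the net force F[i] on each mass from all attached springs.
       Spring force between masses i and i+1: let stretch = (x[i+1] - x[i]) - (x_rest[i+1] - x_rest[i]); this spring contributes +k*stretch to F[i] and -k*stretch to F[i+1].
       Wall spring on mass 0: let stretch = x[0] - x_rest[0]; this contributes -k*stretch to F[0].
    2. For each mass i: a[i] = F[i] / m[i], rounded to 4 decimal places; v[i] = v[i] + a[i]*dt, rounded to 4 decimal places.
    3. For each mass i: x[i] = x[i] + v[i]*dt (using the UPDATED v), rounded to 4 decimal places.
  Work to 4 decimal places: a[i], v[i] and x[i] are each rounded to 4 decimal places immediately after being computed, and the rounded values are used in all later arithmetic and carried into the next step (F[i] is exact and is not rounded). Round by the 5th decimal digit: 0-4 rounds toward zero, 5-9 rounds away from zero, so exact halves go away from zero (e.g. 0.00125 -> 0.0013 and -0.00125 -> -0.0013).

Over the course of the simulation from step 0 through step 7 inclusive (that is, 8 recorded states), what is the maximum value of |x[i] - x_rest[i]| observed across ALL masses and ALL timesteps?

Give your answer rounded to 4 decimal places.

Answer: 2.0590

Derivation:
Step 0: x=[4.0000 9.0000 17.0000 22.0000] v=[0.0000 0.0000 -2.0000 0.0000]
Step 1: x=[4.1600 9.4800 16.1200 22.0000] v=[0.8000 2.4000 -4.4000 0.0000]
Step 2: x=[4.5056 10.1712 15.1184 21.8592] v=[1.7280 3.4560 -5.0080 -0.7040]
Step 3: x=[5.0368 10.7475 14.4038 21.4399] v=[2.6560 2.8813 -3.5731 -2.0966]
Step 4: x=[5.6758 10.9951 14.2299 20.6948] v=[3.1951 1.2378 -0.8693 -3.7255]
Step 5: x=[6.2578 10.9091 14.5729 19.7153] v=[2.9099 -0.4298 1.7148 -4.8974]
Step 6: x=[6.5827 10.6651 15.1524 18.7130] v=[1.6247 -1.2198 2.8977 -5.0113]
Step 7: x=[6.5076 10.4859 15.5837 17.9410] v=[-0.3755 -0.8959 2.1563 -3.8598]
Max displacement = 2.0590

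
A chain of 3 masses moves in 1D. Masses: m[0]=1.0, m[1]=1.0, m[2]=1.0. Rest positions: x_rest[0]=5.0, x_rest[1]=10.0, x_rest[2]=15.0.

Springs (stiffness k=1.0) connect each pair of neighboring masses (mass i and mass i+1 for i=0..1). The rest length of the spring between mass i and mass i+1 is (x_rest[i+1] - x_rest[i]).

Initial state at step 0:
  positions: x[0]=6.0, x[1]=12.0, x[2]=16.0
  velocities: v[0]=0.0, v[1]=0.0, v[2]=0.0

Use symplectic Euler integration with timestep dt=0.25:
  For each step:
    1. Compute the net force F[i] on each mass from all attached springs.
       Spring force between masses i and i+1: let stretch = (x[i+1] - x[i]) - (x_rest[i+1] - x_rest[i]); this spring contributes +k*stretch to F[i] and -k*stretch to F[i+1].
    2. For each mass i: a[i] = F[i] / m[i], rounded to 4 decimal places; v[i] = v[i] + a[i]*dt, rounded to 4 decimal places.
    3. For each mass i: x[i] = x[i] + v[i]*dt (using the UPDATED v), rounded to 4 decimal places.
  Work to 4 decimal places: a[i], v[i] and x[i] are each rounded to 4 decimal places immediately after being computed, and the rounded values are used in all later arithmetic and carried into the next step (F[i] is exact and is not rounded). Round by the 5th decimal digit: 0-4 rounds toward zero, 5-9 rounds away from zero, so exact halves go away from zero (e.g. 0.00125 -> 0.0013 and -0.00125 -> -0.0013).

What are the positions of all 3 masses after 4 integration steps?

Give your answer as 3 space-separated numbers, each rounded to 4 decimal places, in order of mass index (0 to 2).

Answer: 6.4642 11.0716 16.4642

Derivation:
Step 0: x=[6.0000 12.0000 16.0000] v=[0.0000 0.0000 0.0000]
Step 1: x=[6.0625 11.8750 16.0625] v=[0.2500 -0.5000 0.2500]
Step 2: x=[6.1758 11.6484 16.1758] v=[0.4531 -0.9063 0.4531]
Step 3: x=[6.3186 11.3628 16.3186] v=[0.5713 -1.1426 0.5713]
Step 4: x=[6.4642 11.0716 16.4642] v=[0.5824 -1.1647 0.5824]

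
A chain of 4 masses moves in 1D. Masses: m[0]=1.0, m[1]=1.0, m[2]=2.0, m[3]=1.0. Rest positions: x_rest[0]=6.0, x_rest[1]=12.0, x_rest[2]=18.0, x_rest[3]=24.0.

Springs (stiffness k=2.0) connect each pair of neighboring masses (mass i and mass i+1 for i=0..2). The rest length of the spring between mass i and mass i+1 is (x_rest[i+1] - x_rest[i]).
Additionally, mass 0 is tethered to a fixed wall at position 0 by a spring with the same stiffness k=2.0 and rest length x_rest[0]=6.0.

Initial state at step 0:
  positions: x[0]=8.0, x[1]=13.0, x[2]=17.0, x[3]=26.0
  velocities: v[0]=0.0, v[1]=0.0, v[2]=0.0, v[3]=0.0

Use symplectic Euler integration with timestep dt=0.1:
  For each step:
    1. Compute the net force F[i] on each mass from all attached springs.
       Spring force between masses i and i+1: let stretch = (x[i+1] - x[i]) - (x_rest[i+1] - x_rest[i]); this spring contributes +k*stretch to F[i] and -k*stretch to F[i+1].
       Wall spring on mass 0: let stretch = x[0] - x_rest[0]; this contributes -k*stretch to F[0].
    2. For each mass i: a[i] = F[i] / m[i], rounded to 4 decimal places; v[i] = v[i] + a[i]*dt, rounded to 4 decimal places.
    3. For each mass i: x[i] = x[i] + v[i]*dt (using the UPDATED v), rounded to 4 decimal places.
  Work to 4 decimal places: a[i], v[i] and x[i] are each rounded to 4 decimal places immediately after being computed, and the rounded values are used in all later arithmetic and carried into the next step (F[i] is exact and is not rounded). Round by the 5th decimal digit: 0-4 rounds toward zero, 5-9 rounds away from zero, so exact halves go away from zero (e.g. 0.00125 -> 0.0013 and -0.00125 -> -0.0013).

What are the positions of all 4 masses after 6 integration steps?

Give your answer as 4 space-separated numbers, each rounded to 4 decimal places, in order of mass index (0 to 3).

Step 0: x=[8.0000 13.0000 17.0000 26.0000] v=[0.0000 0.0000 0.0000 0.0000]
Step 1: x=[7.9400 12.9800 17.0500 25.9400] v=[-0.6000 -0.2000 0.5000 -0.6000]
Step 2: x=[7.8220 12.9406 17.1482 25.8222] v=[-1.1800 -0.3940 0.9820 -1.1780]
Step 3: x=[7.6499 12.8830 17.2911 25.6509] v=[-1.7207 -0.5762 1.4286 -1.7128]
Step 4: x=[7.4295 12.8089 17.4735 25.4324] v=[-2.2041 -0.7412 1.8238 -2.1848]
Step 5: x=[7.1681 12.7205 17.6888 25.1747] v=[-2.6141 -0.8842 2.1532 -2.5766]
Step 6: x=[6.8744 12.6204 17.9293 24.8873] v=[-2.9372 -1.0010 2.4050 -2.8738]

Answer: 6.8744 12.6204 17.9293 24.8873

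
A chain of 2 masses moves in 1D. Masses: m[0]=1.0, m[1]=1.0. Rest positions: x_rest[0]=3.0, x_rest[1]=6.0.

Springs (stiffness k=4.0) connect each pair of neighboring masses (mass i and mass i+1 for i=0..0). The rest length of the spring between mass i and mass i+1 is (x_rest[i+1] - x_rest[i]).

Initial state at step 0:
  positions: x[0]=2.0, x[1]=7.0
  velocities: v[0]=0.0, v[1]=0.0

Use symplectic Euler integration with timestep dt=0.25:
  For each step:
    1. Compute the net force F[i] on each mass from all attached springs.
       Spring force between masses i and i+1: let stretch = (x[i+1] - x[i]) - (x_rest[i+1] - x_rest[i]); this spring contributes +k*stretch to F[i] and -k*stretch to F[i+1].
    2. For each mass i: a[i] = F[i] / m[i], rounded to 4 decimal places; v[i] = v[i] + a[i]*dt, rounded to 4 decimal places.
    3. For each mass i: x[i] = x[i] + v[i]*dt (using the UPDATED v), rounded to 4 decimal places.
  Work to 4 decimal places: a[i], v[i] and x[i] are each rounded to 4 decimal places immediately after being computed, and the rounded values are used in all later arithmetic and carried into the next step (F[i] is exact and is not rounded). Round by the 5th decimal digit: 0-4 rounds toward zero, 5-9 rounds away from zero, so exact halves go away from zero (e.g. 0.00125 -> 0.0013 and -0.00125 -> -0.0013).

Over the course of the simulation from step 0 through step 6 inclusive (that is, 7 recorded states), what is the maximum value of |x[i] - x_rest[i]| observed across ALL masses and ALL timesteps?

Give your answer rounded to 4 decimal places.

Answer: 1.0625

Derivation:
Step 0: x=[2.0000 7.0000] v=[0.0000 0.0000]
Step 1: x=[2.5000 6.5000] v=[2.0000 -2.0000]
Step 2: x=[3.2500 5.7500] v=[3.0000 -3.0000]
Step 3: x=[3.8750 5.1250] v=[2.5000 -2.5000]
Step 4: x=[4.0625 4.9375] v=[0.7500 -0.7500]
Step 5: x=[3.7188 5.2813] v=[-1.3750 1.3750]
Step 6: x=[3.0157 5.9844] v=[-2.8125 2.8125]
Max displacement = 1.0625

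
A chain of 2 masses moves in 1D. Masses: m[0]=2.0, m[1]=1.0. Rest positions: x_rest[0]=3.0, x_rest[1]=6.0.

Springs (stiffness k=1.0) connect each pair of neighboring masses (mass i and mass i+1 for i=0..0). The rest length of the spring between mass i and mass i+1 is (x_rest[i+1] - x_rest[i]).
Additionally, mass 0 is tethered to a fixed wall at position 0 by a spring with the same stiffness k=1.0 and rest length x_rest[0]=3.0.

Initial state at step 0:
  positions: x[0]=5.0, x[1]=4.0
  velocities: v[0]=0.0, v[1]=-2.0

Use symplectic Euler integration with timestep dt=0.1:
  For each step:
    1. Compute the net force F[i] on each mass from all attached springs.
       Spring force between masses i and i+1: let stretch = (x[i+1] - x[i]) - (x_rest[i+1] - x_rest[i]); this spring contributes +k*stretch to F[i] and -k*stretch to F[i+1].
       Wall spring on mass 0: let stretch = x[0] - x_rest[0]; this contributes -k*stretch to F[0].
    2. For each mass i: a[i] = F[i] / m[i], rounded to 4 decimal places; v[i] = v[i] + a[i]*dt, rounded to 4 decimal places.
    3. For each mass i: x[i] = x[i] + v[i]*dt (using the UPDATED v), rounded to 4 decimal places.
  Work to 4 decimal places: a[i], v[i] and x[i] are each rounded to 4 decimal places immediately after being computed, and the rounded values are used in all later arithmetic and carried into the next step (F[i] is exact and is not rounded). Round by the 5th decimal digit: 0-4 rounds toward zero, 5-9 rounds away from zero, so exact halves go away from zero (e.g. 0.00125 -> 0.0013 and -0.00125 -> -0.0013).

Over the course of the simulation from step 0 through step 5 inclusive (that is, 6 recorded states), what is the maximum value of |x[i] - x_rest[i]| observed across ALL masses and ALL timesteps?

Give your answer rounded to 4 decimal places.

Step 0: x=[5.0000 4.0000] v=[0.0000 -2.0000]
Step 1: x=[4.9700 3.8400] v=[-0.3000 -1.6000]
Step 2: x=[4.9095 3.7213] v=[-0.6050 -1.1870]
Step 3: x=[4.8185 3.6445] v=[-0.9099 -0.7682]
Step 4: x=[4.6976 3.6094] v=[-1.2095 -0.3508]
Step 5: x=[4.5477 3.6152] v=[-1.4988 0.0580]
Max displacement = 2.3906

Answer: 2.3906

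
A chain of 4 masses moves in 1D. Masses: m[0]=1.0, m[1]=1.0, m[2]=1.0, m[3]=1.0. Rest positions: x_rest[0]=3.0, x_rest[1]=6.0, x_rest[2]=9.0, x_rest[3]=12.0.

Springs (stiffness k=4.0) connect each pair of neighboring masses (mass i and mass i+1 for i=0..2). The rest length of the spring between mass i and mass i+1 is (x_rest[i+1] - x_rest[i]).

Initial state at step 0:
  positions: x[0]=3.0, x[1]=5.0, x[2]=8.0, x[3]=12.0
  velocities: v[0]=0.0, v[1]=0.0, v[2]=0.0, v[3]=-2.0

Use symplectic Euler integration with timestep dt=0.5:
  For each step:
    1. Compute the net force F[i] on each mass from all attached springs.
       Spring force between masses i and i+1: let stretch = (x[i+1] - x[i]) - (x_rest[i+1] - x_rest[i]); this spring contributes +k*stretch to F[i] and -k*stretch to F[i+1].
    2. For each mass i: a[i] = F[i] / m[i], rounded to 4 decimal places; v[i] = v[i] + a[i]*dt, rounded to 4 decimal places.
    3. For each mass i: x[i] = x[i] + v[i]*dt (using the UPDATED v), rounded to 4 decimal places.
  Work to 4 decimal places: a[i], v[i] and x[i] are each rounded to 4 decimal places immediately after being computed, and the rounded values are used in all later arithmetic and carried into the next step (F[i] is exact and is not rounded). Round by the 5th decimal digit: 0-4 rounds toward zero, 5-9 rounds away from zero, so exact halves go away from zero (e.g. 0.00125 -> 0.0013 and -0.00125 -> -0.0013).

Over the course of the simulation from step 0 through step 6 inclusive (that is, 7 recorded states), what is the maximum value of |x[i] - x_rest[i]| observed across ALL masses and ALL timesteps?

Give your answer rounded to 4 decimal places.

Step 0: x=[3.0000 5.0000 8.0000 12.0000] v=[0.0000 0.0000 0.0000 -2.0000]
Step 1: x=[2.0000 6.0000 9.0000 10.0000] v=[-2.0000 2.0000 2.0000 -4.0000]
Step 2: x=[2.0000 6.0000 8.0000 10.0000] v=[0.0000 0.0000 -2.0000 0.0000]
Step 3: x=[3.0000 4.0000 7.0000 11.0000] v=[2.0000 -4.0000 -2.0000 2.0000]
Step 4: x=[2.0000 4.0000 7.0000 11.0000] v=[-2.0000 0.0000 0.0000 0.0000]
Step 5: x=[0.0000 5.0000 8.0000 10.0000] v=[-4.0000 2.0000 2.0000 -2.0000]
Step 6: x=[0.0000 4.0000 8.0000 10.0000] v=[0.0000 -2.0000 0.0000 0.0000]
Max displacement = 3.0000

Answer: 3.0000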